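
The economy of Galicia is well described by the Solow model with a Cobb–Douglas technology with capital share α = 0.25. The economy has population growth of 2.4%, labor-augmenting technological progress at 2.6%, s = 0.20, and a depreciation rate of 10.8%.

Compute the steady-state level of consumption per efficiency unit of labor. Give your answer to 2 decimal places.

c* = 0.87

In steady state, investment equals break-even investment: s·k^α = (n + g + δ)·k.
Rearranging, k^(1−α) = s / (n + g + δ).
k^0.75 = 0.20 / (0.024 + 0.026 + 0.108) = 0.20 / 0.158 = 1.2658
k* = 1.2658^(1/0.75) ≈ 1.3693
y* = (k*)^α = 1.3693^0.25 ≈ 1.0817
c* = (1 − s)·y* = (1 − 0.20) × 1.0817 ≈ 0.8654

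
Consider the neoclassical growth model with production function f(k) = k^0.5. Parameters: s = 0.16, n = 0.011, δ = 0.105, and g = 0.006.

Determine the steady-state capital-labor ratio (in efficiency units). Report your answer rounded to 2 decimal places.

At the steady state, Δk = 0, so s·k^α = (n + g + δ)·k.
Dividing both sides by k: k^(1−α) = s / (n + g + δ).
k^0.5 = 0.16 / (0.011 + 0.006 + 0.105) = 0.16 / 0.122 = 1.3115
k* = 1.3115^(1/0.5) ≈ 1.7200

k* ≈ 1.72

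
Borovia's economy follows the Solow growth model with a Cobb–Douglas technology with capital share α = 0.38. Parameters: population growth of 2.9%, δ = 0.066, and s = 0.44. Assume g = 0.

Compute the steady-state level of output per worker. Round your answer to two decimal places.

In steady state, investment equals break-even investment: s·k^α = (n + δ)·k.
Dividing both sides by k: k^(1−α) = s / (n + δ).
k^0.62 = 0.44 / (0.029 + 0.066) = 0.44 / 0.095 = 4.6316
k* = 4.6316^(1/0.62) ≈ 11.8511
y* = (k*)^α = 11.8511^0.38 ≈ 2.5588

y* = 2.56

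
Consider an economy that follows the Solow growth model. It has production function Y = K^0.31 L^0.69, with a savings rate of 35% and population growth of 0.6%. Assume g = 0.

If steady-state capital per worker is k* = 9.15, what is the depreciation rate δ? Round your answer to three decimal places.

Steady state requires s·f(k) = (n + δ)·k, i.e. s·k^α = (n + δ)·k.
So s / (n + δ) = (k*)^(1−α) = 9.15^0.69 = 4.6066.
Therefore n + δ = s / 4.6066 = 0.35 / 4.6066 = 0.0760, so δ = 0.0760 − 0.006 = 0.0700.

δ ≈ 0.070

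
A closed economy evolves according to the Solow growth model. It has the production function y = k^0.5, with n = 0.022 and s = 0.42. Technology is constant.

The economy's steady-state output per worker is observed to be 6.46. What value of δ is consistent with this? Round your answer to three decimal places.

δ ≈ 0.043

In steady state, investment equals break-even investment: s·k^α = (n + δ)·k.
Since y* = [s/(n + δ)]^(α/(1−α)), we have s/(n + δ) = (y*)^((1−α)/α) = 6.46^1 = 6.4600.
Therefore n + δ = s / 6.4600 = 0.42 / 6.4600 = 0.0650, so δ = 0.0650 − 0.022 = 0.0430.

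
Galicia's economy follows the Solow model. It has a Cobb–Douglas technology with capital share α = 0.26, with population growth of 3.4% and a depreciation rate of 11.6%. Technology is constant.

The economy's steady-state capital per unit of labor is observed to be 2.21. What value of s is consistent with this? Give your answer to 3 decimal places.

s ≈ 0.270

Steady state requires s·f(k) = (n + δ)·k, i.e. s·k^α = (n + δ)·k.
So s / (n + δ) = (k*)^(1−α) = 2.21^0.74 = 1.7983.
Therefore s = 1.7983 × (n + δ) = 1.7983 × 0.150 = 0.2697.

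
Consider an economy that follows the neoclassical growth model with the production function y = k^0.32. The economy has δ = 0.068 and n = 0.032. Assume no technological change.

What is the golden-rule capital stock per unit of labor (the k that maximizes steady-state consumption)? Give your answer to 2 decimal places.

The golden rule sets f'(k) = n + δ, i.e. α·k^(α−1) = n + δ.
So k^(1−α) = α / (n + δ) = 0.32 / 0.100 = 3.2000.
k_gold = 3.2000^(1/0.68) ≈ 5.5318

k_gold ≈ 5.53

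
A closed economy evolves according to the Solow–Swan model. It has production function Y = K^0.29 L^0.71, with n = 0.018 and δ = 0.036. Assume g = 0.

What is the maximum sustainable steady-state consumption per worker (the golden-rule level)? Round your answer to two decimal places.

c_gold ≈ 1.41

At the golden rule, f'(k) = n + δ, so α·k^(α−1) = n + δ and k_gold = (α/(n + δ))^(1/(1−α)).
k_gold = (0.29/0.054)^(1/0.71) = 5.3704^1.4085 ≈ 10.6712
c_gold = f(k_gold) − (n + δ)·k_gold = 1.9869 − 0.054×10.6712 ≈ 1.4107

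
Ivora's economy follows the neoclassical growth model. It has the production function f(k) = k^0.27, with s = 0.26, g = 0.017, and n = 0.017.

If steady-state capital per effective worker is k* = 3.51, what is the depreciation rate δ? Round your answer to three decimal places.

At the steady state, Δk = 0, so s·k^α = (n + g + δ)·k.
So s / (n + g + δ) = (k*)^(1−α) = 3.51^0.73 = 2.5008.
Therefore n + g + δ = s / 2.5008 = 0.26 / 2.5008 = 0.1040, so δ = 0.1040 − 0.034 = 0.0700.

δ ≈ 0.070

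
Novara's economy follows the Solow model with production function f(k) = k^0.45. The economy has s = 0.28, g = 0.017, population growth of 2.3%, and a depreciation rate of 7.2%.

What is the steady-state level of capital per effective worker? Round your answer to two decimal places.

k* ≈ 5.29

Steady state requires s·f(k) = (n + g + δ)·k, i.e. s·k^α = (n + g + δ)·k.
Rearranging, k^(1−α) = s / (n + g + δ).
k^0.55 = 0.28 / (0.023 + 0.017 + 0.072) = 0.28 / 0.112 = 2.5000
k* = 2.5000^(1/0.55) ≈ 5.2909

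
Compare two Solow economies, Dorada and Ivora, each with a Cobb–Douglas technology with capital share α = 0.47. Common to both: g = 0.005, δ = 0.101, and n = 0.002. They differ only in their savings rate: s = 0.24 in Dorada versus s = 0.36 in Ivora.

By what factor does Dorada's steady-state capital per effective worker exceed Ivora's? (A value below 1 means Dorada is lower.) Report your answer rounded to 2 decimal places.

Steady-state k* = [s/(n + g + δ)]^(1/(1−α)), so the ratio is [ (s_D/(n + g + δ)_D) / (s_I/(n + g + δ)_I) ]^1.8868.
s_D/(n + g + δ)_D = 0.24/0.108 = 2.2222; s_I/(n + g + δ)_I = 0.36/0.108 = 3.3333.
Ratio = (2.2222/3.3333)^1.8868 = 0.6667^1.8868 ≈ 0.4654

ratio ≈ 0.47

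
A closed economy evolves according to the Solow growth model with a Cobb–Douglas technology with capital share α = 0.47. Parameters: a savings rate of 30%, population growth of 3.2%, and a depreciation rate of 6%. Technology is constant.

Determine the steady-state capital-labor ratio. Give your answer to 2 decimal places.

k* = 9.30

In steady state, investment equals break-even investment: s·k^α = (n + δ)·k.
Rearranging, k^(1−α) = s / (n + δ).
k^0.53 = 0.30 / (0.032 + 0.060) = 0.30 / 0.092 = 3.2609
k* = 3.2609^(1/0.53) ≈ 9.3017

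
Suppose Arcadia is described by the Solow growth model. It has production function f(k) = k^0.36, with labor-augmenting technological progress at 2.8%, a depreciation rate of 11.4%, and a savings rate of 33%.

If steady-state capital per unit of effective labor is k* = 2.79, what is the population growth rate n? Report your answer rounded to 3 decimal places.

At the steady state, Δk = 0, so s·k^α = (n + g + δ)·k.
So s / (n + g + δ) = (k*)^(1−α) = 2.79^0.64 = 1.9284.
Therefore n + g + δ = s / 1.9284 = 0.33 / 1.9284 = 0.1711, so n = 0.1711 − 0.142 = 0.0291.

n ≈ 0.029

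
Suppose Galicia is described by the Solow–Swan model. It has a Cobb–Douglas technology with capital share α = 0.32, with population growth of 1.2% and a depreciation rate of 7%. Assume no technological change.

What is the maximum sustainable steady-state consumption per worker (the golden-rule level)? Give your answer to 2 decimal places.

c_gold ≈ 1.29

At the golden rule, f'(k) = n + δ, so α·k^(α−1) = n + δ and k_gold = (α/(n + δ))^(1/(1−α)).
k_gold = (0.32/0.082)^(1/0.68) = 3.9024^1.4706 ≈ 7.4065
c_gold = f(k_gold) − (n + δ)·k_gold = 1.8979 − 0.082×7.4065 ≈ 1.2906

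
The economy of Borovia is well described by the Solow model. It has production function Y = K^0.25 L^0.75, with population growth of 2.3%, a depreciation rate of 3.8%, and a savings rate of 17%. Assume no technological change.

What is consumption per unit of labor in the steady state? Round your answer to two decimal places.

At the steady state, Δk = 0, so s·k^α = (n + δ)·k.
Rearranging, k^(1−α) = s / (n + δ).
k^0.75 = 0.17 / (0.023 + 0.038) = 0.17 / 0.061 = 2.7869
k* = 2.7869^(1/0.75) ≈ 3.9219
y* = (k*)^α = 3.9219^0.25 ≈ 1.4073
c* = (1 − s)·y* = (1 − 0.17) × 1.4073 ≈ 1.1681

c* ≈ 1.17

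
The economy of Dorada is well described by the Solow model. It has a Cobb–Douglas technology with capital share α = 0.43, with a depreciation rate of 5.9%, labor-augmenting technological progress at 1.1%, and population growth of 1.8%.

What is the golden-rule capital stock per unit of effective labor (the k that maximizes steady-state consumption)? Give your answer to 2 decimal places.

k_gold ≈ 16.17

The golden rule sets f'(k) = n + g + δ, i.e. α·k^(α−1) = n + g + δ.
So k^(1−α) = α / (n + g + δ) = 0.43 / 0.088 = 4.8864.
k_gold = 4.8864^(1/0.57) ≈ 16.1716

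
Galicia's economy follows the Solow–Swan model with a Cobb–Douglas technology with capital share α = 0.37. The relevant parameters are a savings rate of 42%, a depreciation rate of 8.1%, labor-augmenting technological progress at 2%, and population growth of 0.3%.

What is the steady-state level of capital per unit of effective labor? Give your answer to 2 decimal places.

k* = 9.17

At the steady state, Δk = 0, so s·k^α = (n + g + δ)·k.
Dividing both sides by k: k^(1−α) = s / (n + g + δ).
k^0.63 = 0.42 / (0.003 + 0.020 + 0.081) = 0.42 / 0.104 = 4.0385
k* = 4.0385^(1/0.63) ≈ 9.1676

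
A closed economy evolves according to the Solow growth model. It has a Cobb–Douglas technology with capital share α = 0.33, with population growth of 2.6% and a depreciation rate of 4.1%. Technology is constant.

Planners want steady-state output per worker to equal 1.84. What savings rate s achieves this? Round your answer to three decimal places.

s ≈ 0.231

In steady state, investment equals break-even investment: s·k^α = (n + δ)·k.
Since y* = [s/(n + δ)]^(α/(1−α)), we have s/(n + δ) = (y*)^((1−α)/α) = 1.84^2.0303 = 3.4487.
Therefore s = 3.4487 × (n + δ) = 3.4487 × 0.067 = 0.2311.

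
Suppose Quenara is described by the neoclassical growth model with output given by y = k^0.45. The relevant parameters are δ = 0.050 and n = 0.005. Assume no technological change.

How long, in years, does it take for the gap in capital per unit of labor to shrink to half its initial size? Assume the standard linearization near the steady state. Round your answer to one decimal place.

half-life ≈ 22.9 years

Near the steady state the convergence rate is λ = (1 − α)(n + δ).
λ = (1 − 0.45) × 0.055 = 0.55 × 0.055 = 0.03025
Half-life = ln 2 / λ = 0.6931 / 0.03025 ≈ 22.91 years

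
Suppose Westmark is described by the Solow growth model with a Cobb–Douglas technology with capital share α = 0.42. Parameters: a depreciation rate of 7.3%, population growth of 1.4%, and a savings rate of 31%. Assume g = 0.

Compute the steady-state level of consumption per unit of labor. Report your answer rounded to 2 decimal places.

At the steady state, Δk = 0, so s·k^α = (n + δ)·k.
Dividing both sides by k: k^(1−α) = s / (n + δ).
k^0.58 = 0.31 / (0.014 + 0.073) = 0.31 / 0.087 = 3.5632
k* = 3.5632^(1/0.58) ≈ 8.9423
y* = (k*)^α = 8.9423^0.42 ≈ 2.5096
c* = (1 − s)·y* = (1 − 0.31) × 2.5096 ≈ 1.7316

c* = 1.73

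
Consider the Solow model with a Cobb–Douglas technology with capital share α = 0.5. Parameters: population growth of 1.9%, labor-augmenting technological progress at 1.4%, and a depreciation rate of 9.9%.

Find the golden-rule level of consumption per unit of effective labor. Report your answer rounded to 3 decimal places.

At the golden rule, f'(k) = n + g + δ, so α·k^(α−1) = n + g + δ and k_gold = (α/(n + g + δ))^(1/(1−α)).
k_gold = (0.5/0.132)^(1/0.5) = 3.7879^2 ≈ 14.3482
c_gold = f(k_gold) − (n + g + δ)·k_gold = 3.7879 − 0.132×14.3482 ≈ 1.8939

c_gold ≈ 1.894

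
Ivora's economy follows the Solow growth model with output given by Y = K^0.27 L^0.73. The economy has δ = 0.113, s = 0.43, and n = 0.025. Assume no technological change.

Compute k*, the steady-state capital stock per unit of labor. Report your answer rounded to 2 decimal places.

k* = 4.74

At the steady state, Δk = 0, so s·k^α = (n + δ)·k.
Dividing both sides by k: k^(1−α) = s / (n + δ).
k^0.73 = 0.43 / (0.025 + 0.113) = 0.43 / 0.138 = 3.1159
k* = 3.1159^(1/0.73) ≈ 4.7440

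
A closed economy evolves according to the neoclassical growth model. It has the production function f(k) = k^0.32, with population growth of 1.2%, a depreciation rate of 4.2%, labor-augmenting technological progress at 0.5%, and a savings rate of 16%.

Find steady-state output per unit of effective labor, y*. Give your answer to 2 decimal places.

At the steady state, Δk = 0, so s·k^α = (n + g + δ)·k.
Rearranging, k^(1−α) = s / (n + g + δ).
k^0.68 = 0.16 / (0.012 + 0.005 + 0.042) = 0.16 / 0.059 = 2.7119
k* = 2.7119^(1/0.68) ≈ 4.3368
y* = (k*)^α = 4.3368^0.32 ≈ 1.5992

y* ≈ 1.60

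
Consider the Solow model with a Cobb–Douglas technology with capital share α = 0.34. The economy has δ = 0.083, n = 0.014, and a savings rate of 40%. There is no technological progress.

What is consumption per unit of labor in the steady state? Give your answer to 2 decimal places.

c* = 1.24

Steady state requires s·f(k) = (n + δ)·k, i.e. s·k^α = (n + δ)·k.
Rearranging, k^(1−α) = s / (n + δ).
k^0.66 = 0.40 / (0.014 + 0.083) = 0.40 / 0.097 = 4.1237
k* = 4.1237^(1/0.66) ≈ 8.5557
y* = (k*)^α = 8.5557^0.34 ≈ 2.0748
c* = (1 − s)·y* = (1 − 0.40) × 2.0748 ≈ 1.2449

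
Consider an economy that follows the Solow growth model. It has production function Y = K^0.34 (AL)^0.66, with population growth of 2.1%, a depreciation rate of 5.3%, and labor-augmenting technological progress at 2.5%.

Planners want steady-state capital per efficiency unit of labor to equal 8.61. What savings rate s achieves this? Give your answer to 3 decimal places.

s ≈ 0.410

In steady state, investment equals break-even investment: s·k^α = (n + g + δ)·k.
So s / (n + g + δ) = (k*)^(1−α) = 8.61^0.66 = 4.1410.
Therefore s = 4.1410 × (n + g + δ) = 4.1410 × 0.099 = 0.4100.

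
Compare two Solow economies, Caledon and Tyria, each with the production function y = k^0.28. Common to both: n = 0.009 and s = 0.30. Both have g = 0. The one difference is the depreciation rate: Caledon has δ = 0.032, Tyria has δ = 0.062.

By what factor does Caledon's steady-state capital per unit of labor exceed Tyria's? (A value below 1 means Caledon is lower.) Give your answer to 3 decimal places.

Steady-state k* = [s/(n + δ)]^(1/(1−α)), so the ratio is [ (s_C/(n + δ)_C) / (s_T/(n + δ)_T) ]^1.3889.
s_C/(n + δ)_C = 0.30/0.041 = 7.3171; s_T/(n + δ)_T = 0.30/0.071 = 4.2254.
Ratio = (7.3171/4.2254)^1.3889 = 1.7317^1.3889 ≈ 2.1440

ratio ≈ 2.144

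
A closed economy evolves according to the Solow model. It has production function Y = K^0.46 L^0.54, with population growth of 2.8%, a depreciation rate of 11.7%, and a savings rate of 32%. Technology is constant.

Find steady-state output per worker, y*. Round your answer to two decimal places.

In steady state, investment equals break-even investment: s·k^α = (n + δ)·k.
Dividing both sides by k: k^(1−α) = s / (n + δ).
k^0.54 = 0.32 / (0.028 + 0.117) = 0.32 / 0.145 = 2.2069
k* = 2.2069^(1/0.54) ≈ 4.3315
y* = (k*)^α = 4.3315^0.46 ≈ 1.9627

y* ≈ 1.96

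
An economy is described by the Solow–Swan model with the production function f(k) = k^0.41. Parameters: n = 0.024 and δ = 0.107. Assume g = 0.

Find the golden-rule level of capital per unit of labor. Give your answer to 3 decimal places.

k_gold ≈ 6.916

The golden rule sets f'(k) = n + δ, i.e. α·k^(α−1) = n + δ.
So k^(1−α) = α / (n + δ) = 0.41 / 0.131 = 3.1298.
k_gold = 3.1298^(1/0.59) ≈ 6.9161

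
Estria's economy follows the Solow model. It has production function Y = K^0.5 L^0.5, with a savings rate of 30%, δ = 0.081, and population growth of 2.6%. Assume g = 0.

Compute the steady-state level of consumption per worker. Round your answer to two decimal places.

At the steady state, Δk = 0, so s·k^α = (n + δ)·k.
Dividing both sides by k: k^(1−α) = s / (n + δ).
k^0.5 = 0.30 / (0.026 + 0.081) = 0.30 / 0.107 = 2.8037
k* = 2.8037^(1/0.5) ≈ 7.8607
y* = (k*)^α = 7.8607^0.5 ≈ 2.8037
c* = (1 − s)·y* = (1 − 0.30) × 2.8037 ≈ 1.9626

c* ≈ 1.96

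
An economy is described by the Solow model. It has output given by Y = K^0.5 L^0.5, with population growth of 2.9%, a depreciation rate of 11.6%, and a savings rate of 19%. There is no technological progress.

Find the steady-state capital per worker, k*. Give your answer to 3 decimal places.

Steady state requires s·f(k) = (n + δ)·k, i.e. s·k^α = (n + δ)·k.
Dividing both sides by k: k^(1−α) = s / (n + δ).
k^0.5 = 0.19 / (0.029 + 0.116) = 0.19 / 0.145 = 1.3103
k* = 1.3103^(1/0.5) ≈ 1.7169

k* ≈ 1.717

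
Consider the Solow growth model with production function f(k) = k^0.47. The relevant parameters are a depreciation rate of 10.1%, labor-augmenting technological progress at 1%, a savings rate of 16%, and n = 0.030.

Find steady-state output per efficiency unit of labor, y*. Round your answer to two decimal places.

Steady state requires s·f(k) = (n + g + δ)·k, i.e. s·k^α = (n + g + δ)·k.
Rearranging, k^(1−α) = s / (n + g + δ).
k^0.53 = 0.16 / (0.030 + 0.010 + 0.101) = 0.16 / 0.141 = 1.1348
k* = 1.1348^(1/0.53) ≈ 1.2695
y* = (k*)^α = 1.2695^0.47 ≈ 1.1187

y* = 1.12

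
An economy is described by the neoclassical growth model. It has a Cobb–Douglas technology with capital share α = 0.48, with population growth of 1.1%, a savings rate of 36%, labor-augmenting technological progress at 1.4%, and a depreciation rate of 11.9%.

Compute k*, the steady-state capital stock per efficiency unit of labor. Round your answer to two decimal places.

At the steady state, Δk = 0, so s·k^α = (n + g + δ)·k.
Dividing both sides by k: k^(1−α) = s / (n + g + δ).
k^0.52 = 0.36 / (0.011 + 0.014 + 0.119) = 0.36 / 0.144 = 2.5000
k* = 2.5000^(1/0.52) ≈ 5.8246

k* ≈ 5.82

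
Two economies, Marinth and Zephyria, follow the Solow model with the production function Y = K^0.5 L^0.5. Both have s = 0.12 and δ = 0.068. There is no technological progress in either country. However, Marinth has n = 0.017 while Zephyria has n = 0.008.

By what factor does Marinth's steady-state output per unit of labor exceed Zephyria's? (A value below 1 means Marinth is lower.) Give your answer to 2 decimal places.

Steady-state y* = [s/(n + δ)]^(α/(1−α)), so the ratio is [ (s_M/(n + δ)_M) / (s_Z/(n + δ)_Z) ]^1.
s_M/(n + δ)_M = 0.12/0.085 = 1.4118; s_Z/(n + δ)_Z = 0.12/0.076 = 1.5789.
Ratio = (1.4118/1.5789)^1 = 0.8942^1 ≈ 0.8942

y*_M / y*_Z ≈ 0.89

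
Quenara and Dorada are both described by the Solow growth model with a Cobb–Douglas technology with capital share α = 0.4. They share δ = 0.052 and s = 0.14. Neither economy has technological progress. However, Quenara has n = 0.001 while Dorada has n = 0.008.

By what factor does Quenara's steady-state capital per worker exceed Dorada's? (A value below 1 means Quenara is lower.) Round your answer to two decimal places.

k*_Q / k*_D ≈ 1.23

Steady-state k* = [s/(n + δ)]^(1/(1−α)), so the ratio is [ (s_Q/(n + δ)_Q) / (s_D/(n + δ)_D) ]^1.6667.
s_Q/(n + δ)_Q = 0.14/0.053 = 2.6415; s_D/(n + δ)_D = 0.14/0.060 = 2.3333.
Ratio = (2.6415/2.3333)^1.6667 = 1.1321^1.6667 ≈ 1.2297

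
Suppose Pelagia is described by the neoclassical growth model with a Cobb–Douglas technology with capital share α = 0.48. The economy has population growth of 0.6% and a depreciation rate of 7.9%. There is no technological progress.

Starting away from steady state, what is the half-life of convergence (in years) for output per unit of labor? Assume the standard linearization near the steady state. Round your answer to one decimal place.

about 15.7 years

Near the steady state the convergence rate is λ = (1 − α)(n + δ).
λ = (1 − 0.48) × 0.085 = 0.52 × 0.085 = 0.0442
Half-life = ln 2 / λ = 0.6931 / 0.0442 ≈ 15.68 years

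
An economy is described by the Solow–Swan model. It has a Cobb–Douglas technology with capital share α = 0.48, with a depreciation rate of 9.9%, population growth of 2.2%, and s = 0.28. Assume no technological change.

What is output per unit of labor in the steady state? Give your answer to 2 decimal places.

y* ≈ 2.17

At the steady state, Δk = 0, so s·k^α = (n + δ)·k.
Rearranging, k^(1−α) = s / (n + δ).
k^0.52 = 0.28 / (0.022 + 0.099) = 0.28 / 0.121 = 2.3140
k* = 2.3140^(1/0.52) ≈ 5.0199
y* = (k*)^α = 5.0199^0.48 ≈ 2.1694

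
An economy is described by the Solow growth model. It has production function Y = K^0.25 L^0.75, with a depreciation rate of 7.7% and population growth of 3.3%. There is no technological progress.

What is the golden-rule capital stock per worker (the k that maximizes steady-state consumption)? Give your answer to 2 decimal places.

The golden rule sets f'(k) = n + δ, i.e. α·k^(α−1) = n + δ.
So k^(1−α) = α / (n + δ) = 0.25 / 0.110 = 2.2727.
k_gold = 2.2727^(1/0.75) ≈ 2.9881

k_gold ≈ 2.99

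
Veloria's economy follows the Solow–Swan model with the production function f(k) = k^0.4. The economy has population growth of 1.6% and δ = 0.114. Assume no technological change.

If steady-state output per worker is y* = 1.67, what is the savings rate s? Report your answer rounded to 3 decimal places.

s ≈ 0.281

In steady state, investment equals break-even investment: s·k^α = (n + δ)·k.
Since y* = [s/(n + δ)]^(α/(1−α)), we have s/(n + δ) = (y*)^((1−α)/α) = 1.67^1.5 = 2.1581.
Therefore s = 2.1581 × (n + δ) = 2.1581 × 0.130 = 0.2806.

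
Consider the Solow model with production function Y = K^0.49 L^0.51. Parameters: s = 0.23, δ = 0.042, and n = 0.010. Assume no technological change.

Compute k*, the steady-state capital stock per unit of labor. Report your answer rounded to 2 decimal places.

Steady state requires s·f(k) = (n + δ)·k, i.e. s·k^α = (n + δ)·k.
Dividing both sides by k: k^(1−α) = s / (n + δ).
k^0.51 = 0.23 / (0.010 + 0.042) = 0.23 / 0.052 = 4.4231
k* = 4.4231^(1/0.51) ≈ 18.4557

k* ≈ 18.46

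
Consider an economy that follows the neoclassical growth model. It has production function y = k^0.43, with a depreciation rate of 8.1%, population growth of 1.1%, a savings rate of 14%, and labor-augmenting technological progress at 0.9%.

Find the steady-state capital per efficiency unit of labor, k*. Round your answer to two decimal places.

k* = 1.77

At the steady state, Δk = 0, so s·k^α = (n + g + δ)·k.
Dividing both sides by k: k^(1−α) = s / (n + g + δ).
k^0.57 = 0.14 / (0.011 + 0.009 + 0.081) = 0.14 / 0.101 = 1.3861
k* = 1.3861^(1/0.57) ≈ 1.7732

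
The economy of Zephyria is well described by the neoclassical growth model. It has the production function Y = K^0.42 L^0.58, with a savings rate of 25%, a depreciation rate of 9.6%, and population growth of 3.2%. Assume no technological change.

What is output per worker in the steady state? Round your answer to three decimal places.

In steady state, investment equals break-even investment: s·k^α = (n + δ)·k.
Dividing both sides by k: k^(1−α) = s / (n + δ).
k^0.58 = 0.25 / (0.032 + 0.096) = 0.25 / 0.128 = 1.9531
k* = 1.9531^(1/0.58) ≈ 3.1714
y* = (k*)^α = 3.1714^0.42 ≈ 1.6238

y* = 1.624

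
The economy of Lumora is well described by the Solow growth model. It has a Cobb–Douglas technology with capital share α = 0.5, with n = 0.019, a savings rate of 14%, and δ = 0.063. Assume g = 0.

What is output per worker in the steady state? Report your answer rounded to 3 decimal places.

y* = 1.707

At the steady state, Δk = 0, so s·k^α = (n + δ)·k.
Dividing both sides by k: k^(1−α) = s / (n + δ).
k^0.5 = 0.14 / (0.019 + 0.063) = 0.14 / 0.082 = 1.7073
k* = 1.7073^(1/0.5) ≈ 2.9149
y* = (k*)^α = 2.9149^0.5 ≈ 1.7073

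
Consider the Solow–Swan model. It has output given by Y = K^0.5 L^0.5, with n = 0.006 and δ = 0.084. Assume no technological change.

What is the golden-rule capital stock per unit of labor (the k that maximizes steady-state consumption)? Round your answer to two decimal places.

k_gold ≈ 30.86

The golden rule sets f'(k) = n + δ, i.e. α·k^(α−1) = n + δ.
So k^(1−α) = α / (n + δ) = 0.5 / 0.090 = 5.5556.
k_gold = 5.5556^(1/0.5) ≈ 30.8647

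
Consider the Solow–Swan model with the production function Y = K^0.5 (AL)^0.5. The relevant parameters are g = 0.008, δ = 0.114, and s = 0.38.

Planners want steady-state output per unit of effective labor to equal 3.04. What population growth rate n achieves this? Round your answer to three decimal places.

n ≈ 0.003

In steady state, investment equals break-even investment: s·k^α = (n + g + δ)·k.
Since y* = [s/(n + g + δ)]^(α/(1−α)), we have s/(n + g + δ) = (y*)^((1−α)/α) = 3.04^1 = 3.0400.
Therefore n + g + δ = s / 3.0400 = 0.38 / 3.0400 = 0.1250, so n = 0.1250 − 0.122 = 0.0030.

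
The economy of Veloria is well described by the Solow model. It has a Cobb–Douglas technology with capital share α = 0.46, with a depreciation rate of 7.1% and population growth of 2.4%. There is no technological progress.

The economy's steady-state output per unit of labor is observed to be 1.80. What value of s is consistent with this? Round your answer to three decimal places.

s ≈ 0.189

Steady state requires s·f(k) = (n + δ)·k, i.e. s·k^α = (n + δ)·k.
Since y* = [s/(n + δ)]^(α/(1−α)), we have s/(n + δ) = (y*)^((1−α)/α) = 1.80^1.1739 = 1.9937.
Therefore s = 1.9937 × (n + δ) = 1.9937 × 0.095 = 0.1894.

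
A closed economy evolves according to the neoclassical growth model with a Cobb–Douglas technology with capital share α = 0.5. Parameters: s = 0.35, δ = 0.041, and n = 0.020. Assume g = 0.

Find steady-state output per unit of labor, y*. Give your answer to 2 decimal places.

y* ≈ 5.74

In steady state, investment equals break-even investment: s·k^α = (n + δ)·k.
Rearranging, k^(1−α) = s / (n + δ).
k^0.5 = 0.35 / (0.020 + 0.041) = 0.35 / 0.061 = 5.7377
k* = 5.7377^(1/0.5) ≈ 32.9212
y* = (k*)^α = 32.9212^0.5 ≈ 5.7377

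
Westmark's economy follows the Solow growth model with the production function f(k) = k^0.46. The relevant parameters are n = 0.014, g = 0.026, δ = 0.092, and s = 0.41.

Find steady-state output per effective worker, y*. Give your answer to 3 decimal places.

In steady state, investment equals break-even investment: s·k^α = (n + g + δ)·k.
Rearranging, k^(1−α) = s / (n + g + δ).
k^0.54 = 0.41 / (0.014 + 0.026 + 0.092) = 0.41 / 0.132 = 3.1061
k* = 3.1061^(1/0.54) ≈ 8.1566
y* = (k*)^α = 8.1566^0.46 ≈ 2.6260

y* ≈ 2.626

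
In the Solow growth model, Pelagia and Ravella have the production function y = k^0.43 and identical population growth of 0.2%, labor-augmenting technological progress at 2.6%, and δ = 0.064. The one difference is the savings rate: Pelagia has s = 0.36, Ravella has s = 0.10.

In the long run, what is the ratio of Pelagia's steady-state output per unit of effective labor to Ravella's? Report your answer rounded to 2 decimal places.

Steady-state y* = [s/(n + g + δ)]^(α/(1−α)), so the ratio is [ (s_P/(n + g + δ)_P) / (s_R/(n + g + δ)_R) ]^0.7544.
s_P/(n + g + δ)_P = 0.36/0.092 = 3.9130; s_R/(n + g + δ)_R = 0.10/0.092 = 1.0870.
Ratio = (3.9130/1.0870)^0.7544 = 3.5998^0.7544 ≈ 2.6282

y*_P / y*_R ≈ 2.63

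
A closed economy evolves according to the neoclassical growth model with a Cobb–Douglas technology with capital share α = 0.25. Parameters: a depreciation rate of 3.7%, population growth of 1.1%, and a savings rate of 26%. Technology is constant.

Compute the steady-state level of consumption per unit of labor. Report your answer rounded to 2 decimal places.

c* = 1.30

At the steady state, Δk = 0, so s·k^α = (n + δ)·k.
Dividing both sides by k: k^(1−α) = s / (n + δ).
k^0.75 = 0.26 / (0.011 + 0.037) = 0.26 / 0.048 = 5.4167
k* = 5.4167^(1/0.75) ≈ 9.5129
y* = (k*)^α = 9.5129^0.25 ≈ 1.7562
c* = (1 − s)·y* = (1 − 0.26) × 1.7562 ≈ 1.2996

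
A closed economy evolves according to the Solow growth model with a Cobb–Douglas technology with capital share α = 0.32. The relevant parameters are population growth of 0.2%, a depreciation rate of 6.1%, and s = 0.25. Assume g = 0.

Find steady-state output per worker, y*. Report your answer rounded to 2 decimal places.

y* = 1.91

In steady state, investment equals break-even investment: s·k^α = (n + δ)·k.
Rearranging, k^(1−α) = s / (n + δ).
k^0.68 = 0.25 / (0.002 + 0.061) = 0.25 / 0.063 = 3.9683
k* = 3.9683^(1/0.68) ≈ 7.5910
y* = (k*)^α = 7.5910^0.32 ≈ 1.9129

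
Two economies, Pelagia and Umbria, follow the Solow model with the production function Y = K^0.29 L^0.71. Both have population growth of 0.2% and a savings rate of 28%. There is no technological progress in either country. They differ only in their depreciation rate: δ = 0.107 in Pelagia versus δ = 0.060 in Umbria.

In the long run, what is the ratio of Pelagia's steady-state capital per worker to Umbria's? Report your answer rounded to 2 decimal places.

ratio ≈ 0.45

Steady-state k* = [s/(n + δ)]^(1/(1−α)), so the ratio is [ (s_P/(n + δ)_P) / (s_U/(n + δ)_U) ]^1.4085.
s_P/(n + δ)_P = 0.28/0.109 = 2.5688; s_U/(n + δ)_U = 0.28/0.062 = 4.5161.
Ratio = (2.5688/4.5161)^1.4085 = 0.5688^1.4085 ≈ 0.4517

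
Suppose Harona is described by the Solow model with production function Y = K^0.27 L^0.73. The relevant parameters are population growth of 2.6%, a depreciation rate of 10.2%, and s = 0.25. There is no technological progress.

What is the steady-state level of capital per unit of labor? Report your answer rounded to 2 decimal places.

At the steady state, Δk = 0, so s·k^α = (n + δ)·k.
Rearranging, k^(1−α) = s / (n + δ).
k^0.73 = 0.25 / (0.026 + 0.102) = 0.25 / 0.128 = 1.9531
k* = 1.9531^(1/0.73) ≈ 2.5018

k* ≈ 2.50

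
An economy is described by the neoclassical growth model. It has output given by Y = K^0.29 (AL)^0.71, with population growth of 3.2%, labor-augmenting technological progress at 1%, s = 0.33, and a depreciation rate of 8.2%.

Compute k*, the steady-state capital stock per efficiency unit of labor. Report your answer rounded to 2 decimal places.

k* = 3.97

At the steady state, Δk = 0, so s·k^α = (n + g + δ)·k.
Rearranging, k^(1−α) = s / (n + g + δ).
k^0.71 = 0.33 / (0.032 + 0.010 + 0.082) = 0.33 / 0.124 = 2.6613
k* = 2.6613^(1/0.71) ≈ 3.9694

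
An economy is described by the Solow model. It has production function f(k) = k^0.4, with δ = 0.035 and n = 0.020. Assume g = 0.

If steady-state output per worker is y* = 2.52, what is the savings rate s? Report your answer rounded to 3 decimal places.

s ≈ 0.220

At the steady state, Δk = 0, so s·k^α = (n + δ)·k.
Since y* = [s/(n + δ)]^(α/(1−α)), we have s/(n + δ) = (y*)^((1−α)/α) = 2.52^1.5 = 4.0004.
Therefore s = 4.0004 × (n + δ) = 4.0004 × 0.055 = 0.2200.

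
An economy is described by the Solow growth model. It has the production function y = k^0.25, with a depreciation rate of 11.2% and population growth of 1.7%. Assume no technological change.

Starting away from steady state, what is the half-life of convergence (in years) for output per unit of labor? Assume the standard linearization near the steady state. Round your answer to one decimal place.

Near the steady state the convergence rate is λ = (1 − α)(n + δ).
λ = (1 − 0.25) × 0.129 = 0.75 × 0.129 = 0.09675
Half-life = ln 2 / λ = 0.6931 / 0.09675 ≈ 7.16 years

half-life ≈ 7.2 years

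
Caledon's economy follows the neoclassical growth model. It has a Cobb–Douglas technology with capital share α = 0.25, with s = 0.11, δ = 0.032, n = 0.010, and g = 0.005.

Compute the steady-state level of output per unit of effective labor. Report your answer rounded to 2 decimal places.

In steady state, investment equals break-even investment: s·k^α = (n + g + δ)·k.
Rearranging, k^(1−α) = s / (n + g + δ).
k^0.75 = 0.11 / (0.010 + 0.005 + 0.032) = 0.11 / 0.047 = 2.3404
k* = 2.3404^(1/0.75) ≈ 3.1073
y* = (k*)^α = 3.1073^0.25 ≈ 1.3277

y* ≈ 1.33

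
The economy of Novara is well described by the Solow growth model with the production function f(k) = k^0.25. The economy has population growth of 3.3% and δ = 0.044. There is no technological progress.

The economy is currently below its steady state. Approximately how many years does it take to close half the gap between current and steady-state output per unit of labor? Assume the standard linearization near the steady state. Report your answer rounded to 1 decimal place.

half-life ≈ 12.0 years

Near the steady state the convergence rate is λ = (1 − α)(n + δ).
λ = (1 − 0.25) × 0.077 = 0.75 × 0.077 = 0.05775
Half-life = ln 2 / λ = 0.6931 / 0.05775 ≈ 12.00 years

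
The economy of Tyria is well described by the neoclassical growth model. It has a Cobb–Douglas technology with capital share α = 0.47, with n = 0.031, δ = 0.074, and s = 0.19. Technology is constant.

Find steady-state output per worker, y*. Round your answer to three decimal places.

Steady state requires s·f(k) = (n + δ)·k, i.e. s·k^α = (n + δ)·k.
Rearranging, k^(1−α) = s / (n + δ).
k^0.53 = 0.19 / (0.031 + 0.074) = 0.19 / 0.105 = 1.8095
k* = 1.8095^(1/0.53) ≈ 3.0617
y* = (k*)^α = 3.0617^0.47 ≈ 1.6920

y* ≈ 1.692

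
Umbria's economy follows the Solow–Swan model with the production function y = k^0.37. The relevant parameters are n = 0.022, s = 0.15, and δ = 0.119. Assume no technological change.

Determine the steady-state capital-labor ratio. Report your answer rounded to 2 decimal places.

k* ≈ 1.10

In steady state, investment equals break-even investment: s·k^α = (n + δ)·k.
Rearranging, k^(1−α) = s / (n + δ).
k^0.63 = 0.15 / (0.022 + 0.119) = 0.15 / 0.141 = 1.0638
k* = 1.0638^(1/0.63) ≈ 1.1032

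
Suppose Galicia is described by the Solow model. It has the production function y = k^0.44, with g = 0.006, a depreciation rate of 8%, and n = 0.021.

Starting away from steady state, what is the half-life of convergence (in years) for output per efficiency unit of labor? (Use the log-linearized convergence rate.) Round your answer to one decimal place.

about 11.6 years

Near the steady state the convergence rate is λ = (1 − α)(n + g + δ).
λ = (1 − 0.44) × 0.107 = 0.56 × 0.107 = 0.05992
Half-life = ln 2 / λ = 0.6931 / 0.05992 ≈ 11.57 years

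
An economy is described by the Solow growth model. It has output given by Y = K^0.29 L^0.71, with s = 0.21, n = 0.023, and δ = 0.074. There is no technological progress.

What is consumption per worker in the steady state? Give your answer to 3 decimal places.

In steady state, investment equals break-even investment: s·k^α = (n + δ)·k.
Dividing both sides by k: k^(1−α) = s / (n + δ).
k^0.71 = 0.21 / (0.023 + 0.074) = 0.21 / 0.097 = 2.1649
k* = 2.1649^(1/0.71) ≈ 2.9679
y* = (k*)^α = 2.9679^0.29 ≈ 1.3709
c* = (1 − s)·y* = (1 − 0.21) × 1.3709 ≈ 1.0830

c* ≈ 1.083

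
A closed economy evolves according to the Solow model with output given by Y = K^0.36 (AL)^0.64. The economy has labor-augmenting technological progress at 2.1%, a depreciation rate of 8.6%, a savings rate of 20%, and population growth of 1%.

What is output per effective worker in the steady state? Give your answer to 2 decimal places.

y* ≈ 1.35

Steady state requires s·f(k) = (n + g + δ)·k, i.e. s·k^α = (n + g + δ)·k.
Rearranging, k^(1−α) = s / (n + g + δ).
k^0.64 = 0.20 / (0.010 + 0.021 + 0.086) = 0.20 / 0.117 = 1.7094
k* = 1.7094^(1/0.64) ≈ 2.3111
y* = (k*)^α = 2.3111^0.36 ≈ 1.3520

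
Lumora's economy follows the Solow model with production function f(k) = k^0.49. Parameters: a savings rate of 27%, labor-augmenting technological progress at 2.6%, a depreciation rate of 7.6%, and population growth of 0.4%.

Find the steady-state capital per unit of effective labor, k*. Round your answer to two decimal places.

k* = 6.25

At the steady state, Δk = 0, so s·k^α = (n + g + δ)·k.
Dividing both sides by k: k^(1−α) = s / (n + g + δ).
k^0.51 = 0.27 / (0.004 + 0.026 + 0.076) = 0.27 / 0.106 = 2.5472
k* = 2.5472^(1/0.51) ≈ 6.2546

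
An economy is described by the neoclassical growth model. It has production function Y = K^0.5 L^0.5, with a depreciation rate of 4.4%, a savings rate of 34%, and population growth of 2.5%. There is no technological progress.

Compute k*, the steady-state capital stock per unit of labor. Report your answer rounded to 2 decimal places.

k* = 24.28

At the steady state, Δk = 0, so s·k^α = (n + δ)·k.
Dividing both sides by k: k^(1−α) = s / (n + δ).
k^0.5 = 0.34 / (0.025 + 0.044) = 0.34 / 0.069 = 4.9275
k* = 4.9275^(1/0.5) ≈ 24.2803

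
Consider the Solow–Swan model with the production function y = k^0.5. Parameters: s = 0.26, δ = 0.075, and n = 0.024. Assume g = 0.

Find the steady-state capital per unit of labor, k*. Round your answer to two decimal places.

k* = 6.90

Steady state requires s·f(k) = (n + δ)·k, i.e. s·k^α = (n + δ)·k.
Rearranging, k^(1−α) = s / (n + δ).
k^0.5 = 0.26 / (0.024 + 0.075) = 0.26 / 0.099 = 2.6263
k* = 2.6263^(1/0.5) ≈ 6.8975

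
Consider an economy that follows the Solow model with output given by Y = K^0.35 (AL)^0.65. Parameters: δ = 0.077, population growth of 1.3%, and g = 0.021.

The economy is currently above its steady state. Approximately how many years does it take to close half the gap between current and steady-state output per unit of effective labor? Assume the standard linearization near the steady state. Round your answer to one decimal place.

about 9.6 years

Near the steady state the convergence rate is λ = (1 − α)(n + g + δ).
λ = (1 − 0.35) × 0.111 = 0.65 × 0.111 = 0.07215
Half-life = ln 2 / λ = 0.6931 / 0.07215 ≈ 9.61 years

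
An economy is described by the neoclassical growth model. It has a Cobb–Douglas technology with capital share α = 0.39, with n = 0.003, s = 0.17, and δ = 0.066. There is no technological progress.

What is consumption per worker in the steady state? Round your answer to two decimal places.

In steady state, investment equals break-even investment: s·k^α = (n + δ)·k.
Dividing both sides by k: k^(1−α) = s / (n + δ).
k^0.61 = 0.17 / (0.003 + 0.066) = 0.17 / 0.069 = 2.4638
k* = 2.4638^(1/0.61) ≈ 4.3851
y* = (k*)^α = 4.3851^0.39 ≈ 1.7798
c* = (1 − s)·y* = (1 − 0.17) × 1.7798 ≈ 1.4772

c* = 1.48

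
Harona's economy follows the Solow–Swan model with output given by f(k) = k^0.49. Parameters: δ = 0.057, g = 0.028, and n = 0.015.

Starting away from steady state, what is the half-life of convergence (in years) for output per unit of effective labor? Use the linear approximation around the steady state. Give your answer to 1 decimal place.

Near the steady state the convergence rate is λ = (1 − α)(n + g + δ).
λ = (1 − 0.49) × 0.100 = 0.51 × 0.100 = 0.0510
Half-life = ln 2 / λ = 0.6931 / 0.0510 ≈ 13.59 years

half-life ≈ 13.6 years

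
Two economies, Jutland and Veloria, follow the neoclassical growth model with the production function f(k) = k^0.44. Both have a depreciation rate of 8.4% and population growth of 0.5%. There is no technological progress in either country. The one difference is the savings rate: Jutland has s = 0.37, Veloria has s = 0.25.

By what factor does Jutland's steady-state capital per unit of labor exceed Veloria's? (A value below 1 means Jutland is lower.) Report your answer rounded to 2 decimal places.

Steady-state k* = [s/(n + δ)]^(1/(1−α)), so the ratio is [ (s_J/(n + δ)_J) / (s_V/(n + δ)_V) ]^1.7857.
s_J/(n + δ)_J = 0.37/0.089 = 4.1573; s_V/(n + δ)_V = 0.25/0.089 = 2.8090.
Ratio = (4.1573/2.8090)^1.7857 = 1.4800^1.7857 ≈ 2.0139

ratio ≈ 2.01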